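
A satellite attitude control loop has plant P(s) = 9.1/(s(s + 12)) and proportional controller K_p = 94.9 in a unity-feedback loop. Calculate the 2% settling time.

The closed-loop denominator s² + 12s + 863.6 gives ω_n = √863.6 = 29.39 and ζ = 12/(2ω_n) = 0.2042.
2% settling time T_s ≈ 4/(ζω_n) = 4/6 = 0.667 s.

T_s ≈ 0.667 s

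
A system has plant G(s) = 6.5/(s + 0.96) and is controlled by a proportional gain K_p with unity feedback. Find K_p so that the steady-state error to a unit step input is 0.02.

K_p = 7.24

The loop is type 0, so e_ss(step) = 1/(1 + K_pos) with K_pos = K_p·G(0).
G(0) = 6.771. Require 1/(1 + K_p·6.771) = 0.02, so 1 + 6.771·K_p = 50.
K_p = (50 − 1)/6.771 = 7.24.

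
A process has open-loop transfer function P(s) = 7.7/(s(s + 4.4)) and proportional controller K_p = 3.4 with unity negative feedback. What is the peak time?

T_p = 0.68 s

From 1 + K_pP(s) = 0: s² + 4.4s + 26.18 = 0 ⇒ ω_n = 5.117, ζ = 0.43.
Damped frequency ω_d = ω_n√(1−ζ²) = 4.62 rad/s, so peak time T_p = π/ω_d = 0.68 s.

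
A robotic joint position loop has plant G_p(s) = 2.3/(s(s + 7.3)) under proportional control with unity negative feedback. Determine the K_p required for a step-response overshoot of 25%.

K_p = 35.5

From %OS = 100·exp(−πζ/√(1−ζ²)) = 25%, ζ = −ln(0.25)/√(π²+ln²(0.25)) = 0.4037.
Characteristic equation s² + 7.3s + 2.3K_p = 0 gives ζ = 7.3/(2√(2.3K_p)).
Setting ζ = 0.4037: √(2.3K_p) = 7.3/(2·0.4037) = 9.041, so K_p = 81.74/2.3 = 35.5.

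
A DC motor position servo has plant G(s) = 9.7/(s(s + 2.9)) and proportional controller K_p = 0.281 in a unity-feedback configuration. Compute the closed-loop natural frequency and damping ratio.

1 + K_p·G(s) = 0 gives s² + 2.9s + 2.726 = 0.
Matching s² + 2ζω_n s + ω_n²: ω_n = √2.726 = 1.651 rad/s and 2ζω_n = 2.9, so ζ = 2.9/(2·1.651) = 0.878.

ω_n = 1.65 rad/s, ζ = 0.878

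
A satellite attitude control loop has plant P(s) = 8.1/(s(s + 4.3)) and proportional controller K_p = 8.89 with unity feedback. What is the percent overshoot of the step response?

43.9%

Closed-loop characteristic equation: s² + 4.3s + 72.01 = 0, so ω_n = 8.486 rad/s and ζ = 4.3/(2·8.486) = 0.2534.
%OS = 100·exp(−πζ/√(1−ζ²)) = 100·exp(−π·0.2534/√0.9358) = 43.9%.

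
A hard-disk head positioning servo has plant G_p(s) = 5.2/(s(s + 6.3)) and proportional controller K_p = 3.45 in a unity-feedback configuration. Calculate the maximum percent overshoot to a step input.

From 1 + K_pG_p(s) = 0: s² + 6.3s + 17.94 = 0 ⇒ ω_n = 4.236, ζ = 0.7437.
%OS = 100·exp(−πζ/√(1−ζ²)) = 100·exp(−π·0.7437/√0.4469) = 3.04%.

3.04%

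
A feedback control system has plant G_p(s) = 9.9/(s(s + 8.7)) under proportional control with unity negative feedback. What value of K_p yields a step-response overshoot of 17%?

K_p = 7.92

From %OS = 100·exp(−πζ/√(1−ζ²)) = 17%, ζ = −ln(0.17)/√(π²+ln²(0.17)) = 0.4913.
Characteristic equation s² + 8.7s + 9.9K_p = 0 gives ζ = 8.7/(2√(9.9K_p)).
Setting ζ = 0.4913: √(9.9K_p) = 8.7/(2·0.4913) = 8.855, so K_p = 78.4/9.9 = 7.92.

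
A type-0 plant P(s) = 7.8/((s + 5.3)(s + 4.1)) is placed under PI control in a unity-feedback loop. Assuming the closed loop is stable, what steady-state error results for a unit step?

0

The PI controller's integrator makes the forward path type 1, so e_ss to a step is zero.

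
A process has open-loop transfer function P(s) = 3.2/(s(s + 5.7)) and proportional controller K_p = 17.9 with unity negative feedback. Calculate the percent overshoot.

Closed-loop characteristic equation: s² + 5.7s + 57.28 = 0, so ω_n = 7.568 rad/s and ζ = 5.7/(2·7.568) = 0.3766.
%OS = 100·exp(−πζ/√(1−ζ²)) = 100·exp(−π·0.3766/√0.8582) = 27.9%.

27.9%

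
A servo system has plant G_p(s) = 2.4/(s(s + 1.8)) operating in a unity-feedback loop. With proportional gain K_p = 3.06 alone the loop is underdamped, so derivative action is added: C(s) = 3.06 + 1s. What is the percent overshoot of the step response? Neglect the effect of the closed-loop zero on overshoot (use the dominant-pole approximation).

Forward path: (3.06 + 1s)·2.4/(s(s+1.8)). The closed-loop characteristic equation is s² + (1.8 + 2.4·1)s + 2.4·3.06 = 0.
That is s² + 4.2s + 7.344 = 0, so ω_n = 2.71 rad/s and ζ = 4.2/(2·2.71) = 0.7749.
%OS = 100·exp(−πζ/√(1−ζ²)) = 2.12%.

2.12%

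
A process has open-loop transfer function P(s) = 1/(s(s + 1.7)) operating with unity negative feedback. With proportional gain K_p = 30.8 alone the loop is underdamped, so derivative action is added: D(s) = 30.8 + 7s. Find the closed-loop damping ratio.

Forward path: (30.8 + 7s)·1/(s(s+1.7)). The closed-loop characteristic equation is s² + (1.7 + 1·7)s + 1·30.8 = 0.
That is s² + 8.7s + 30.8 = 0, so ω_n = 5.55 rad/s and ζ = 8.7/(2·5.55) = 0.7838.

ζ = 0.784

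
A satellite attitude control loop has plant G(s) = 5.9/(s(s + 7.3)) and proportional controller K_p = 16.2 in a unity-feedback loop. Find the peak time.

T_p = 0.346 s

Closed-loop characteristic equation: s² + 7.3s + 95.58 = 0, so ω_n = 9.777 rad/s and ζ = 7.3/(2·9.777) = 0.3733.
Damped frequency ω_d = ω_n√(1−ζ²) = 9.07 rad/s, so peak time T_p = π/ω_d = 0.346 s.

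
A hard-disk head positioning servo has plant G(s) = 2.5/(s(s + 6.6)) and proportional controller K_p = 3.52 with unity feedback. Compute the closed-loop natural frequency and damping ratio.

ω_n = 2.97 rad/s, ζ = 1.11

1 + K_p·G(s) = 0 gives s² + 6.6s + 8.8 = 0.
Matching s² + 2ζω_n s + ω_n²: ω_n = √8.8 = 2.966 rad/s and 2ζω_n = 6.6, so ζ = 6.6/(2·2.966) = 1.11.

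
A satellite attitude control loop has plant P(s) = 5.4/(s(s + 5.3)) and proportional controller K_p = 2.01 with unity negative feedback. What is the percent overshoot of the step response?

1.42%

Closed-loop characteristic equation: s² + 5.3s + 10.85 = 0, so ω_n = 3.295 rad/s and ζ = 5.3/(2·3.295) = 0.8044.
%OS = 100·exp(−πζ/√(1−ζ²)) = 100·exp(−π·0.8044/√0.353) = 1.42%.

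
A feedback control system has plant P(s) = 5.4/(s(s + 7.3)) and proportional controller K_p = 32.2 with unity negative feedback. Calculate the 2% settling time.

T_s ≈ 1.1 s

Closed-loop characteristic equation: s² + 7.3s + 173.9 = 0, so ω_n = 13.19 rad/s and ζ = 7.3/(2·13.19) = 0.2768.
2% settling time T_s ≈ 4/(ζω_n) = 4/3.65 = 1.1 s.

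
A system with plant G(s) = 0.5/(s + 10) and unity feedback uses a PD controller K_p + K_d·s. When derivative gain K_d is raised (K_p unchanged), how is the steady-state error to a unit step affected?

At s = 0 the derivative term contributes nothing: C(0) = K_p regardless of K_d, so K_pos = K_p·G(0) and e_ss are unchanged.

unchanged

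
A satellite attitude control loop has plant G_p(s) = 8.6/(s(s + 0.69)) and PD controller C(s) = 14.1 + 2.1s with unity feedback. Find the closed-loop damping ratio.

ζ = 0.851

Forward path: (14.1 + 2.1s)·8.6/(s(s+0.69)). The closed-loop characteristic equation is s² + (0.69 + 8.6·2.1)s + 8.6·14.1 = 0.
That is s² + 18.75s + 121.3 = 0, so ω_n = 11.01 rad/s and ζ = 18.75/(2·11.01) = 0.8514.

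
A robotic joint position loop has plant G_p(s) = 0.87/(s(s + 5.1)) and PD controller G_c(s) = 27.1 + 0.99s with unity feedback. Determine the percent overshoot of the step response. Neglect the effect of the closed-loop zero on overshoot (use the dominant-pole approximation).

Forward path: (27.1 + 0.99s)·0.87/(s(s+5.1)). The closed-loop characteristic equation is s² + (5.1 + 0.87·0.99)s + 0.87·27.1 = 0.
That is s² + 5.961s + 23.58 = 0, so ω_n = 4.856 rad/s and ζ = 5.961/(2·4.856) = 0.6139.
%OS = 100·exp(−πζ/√(1−ζ²)) = 8.69%.

8.69%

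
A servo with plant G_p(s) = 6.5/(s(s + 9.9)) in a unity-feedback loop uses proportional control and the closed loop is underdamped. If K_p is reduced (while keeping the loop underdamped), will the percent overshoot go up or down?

decrease

ζ = 9.9/(2√(6.5K_p)) rises as K_p falls; higher damping means less overshoot.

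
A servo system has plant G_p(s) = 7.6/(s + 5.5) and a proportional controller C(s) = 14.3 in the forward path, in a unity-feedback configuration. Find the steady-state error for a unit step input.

0.0482

The loop is type 0. Static position error constant K_pos = C(0)·G_p(0) = 14.3·1.382 = 19.76.
Steady-state error to a unit step: e_ss = 1/(1+K_pos) = 1/20.76 = 0.0482.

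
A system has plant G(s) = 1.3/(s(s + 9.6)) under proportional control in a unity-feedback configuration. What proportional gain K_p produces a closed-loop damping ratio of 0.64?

Closed-loop characteristic equation: s² + 9.6s + K_p·1.3 = 0.
So ω_n = √(1.3K_p) and 2ζω_n = 9.6, giving ζ = 9.6/(2√(1.3K_p)).
Setting ζ = 0.64: √(1.3K_p) = 9.6/(2·0.64) = 7.5, so K_p = 56.25/1.3 = 43.3.

K_p = 43.3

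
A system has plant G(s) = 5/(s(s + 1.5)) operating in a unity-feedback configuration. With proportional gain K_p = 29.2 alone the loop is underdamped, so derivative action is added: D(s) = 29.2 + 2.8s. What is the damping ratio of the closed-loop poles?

Forward path: (29.2 + 2.8s)·5/(s(s+1.5)). The closed-loop characteristic equation is s² + (1.5 + 5·2.8)s + 5·29.2 = 0.
That is s² + 15.5s + 146 = 0, so ω_n = 12.08 rad/s and ζ = 15.5/(2·12.08) = 0.6414.

ζ = 0.641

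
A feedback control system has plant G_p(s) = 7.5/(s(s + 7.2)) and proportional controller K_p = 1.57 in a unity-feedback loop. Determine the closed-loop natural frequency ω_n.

ω_n = 3.43 rad/s

1 + K_p·G_p(s) = 0 gives s² + 7.2s + 11.78 = 0.
Matching s² + 2ζω_n s + ω_n²: ω_n = √11.78 = 3.431 rad/s and 2ζω_n = 7.2, so ζ = 7.2/(2·3.431) = 1.05.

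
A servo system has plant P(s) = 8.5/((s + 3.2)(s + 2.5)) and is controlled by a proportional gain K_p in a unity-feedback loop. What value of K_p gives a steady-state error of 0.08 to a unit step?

K_p = 10.8

Steady-state error for a unit step on this type-0 loop is 1/(1 + K_p·P(0)).
P(0) = 1.062. Require 1/(1 + K_p·1.062) = 0.08, so 1 + 1.062·K_p = 12.5.
K_p = (12.5 − 1)/1.062 = 10.8.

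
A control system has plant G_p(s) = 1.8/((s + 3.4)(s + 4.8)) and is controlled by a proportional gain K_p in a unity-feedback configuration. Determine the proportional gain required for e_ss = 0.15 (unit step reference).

K_p = 51.4

The loop is type 0, so e_ss(step) = 1/(1 + K_pos) with K_pos = K_p·G_p(0).
G_p(0) = 0.1103. Require 1/(1 + K_p·0.1103) = 0.15, so 1 + 0.1103·K_p = 6.667.
K_p = (6.667 − 1)/0.1103 = 51.4.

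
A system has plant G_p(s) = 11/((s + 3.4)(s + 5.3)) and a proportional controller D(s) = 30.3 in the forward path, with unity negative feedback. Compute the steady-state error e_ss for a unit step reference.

0.0513

The loop is type 0. Static position error constant K_pos = D(0)·G_p(0) = 30.3·0.6104 = 18.5.
Steady-state error to a unit step: e_ss = 1/(1+K_pos) = 1/19.5 = 0.0513.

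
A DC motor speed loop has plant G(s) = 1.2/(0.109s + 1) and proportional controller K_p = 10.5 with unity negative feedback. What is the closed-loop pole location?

s = -124.8

Closed loop: T(s) = K_p·G/(1+K_p·G) = 12.6/(0.109s + 1 + 12.6), with pole at s = −(1 + 12.6)/0.109 = −124.8.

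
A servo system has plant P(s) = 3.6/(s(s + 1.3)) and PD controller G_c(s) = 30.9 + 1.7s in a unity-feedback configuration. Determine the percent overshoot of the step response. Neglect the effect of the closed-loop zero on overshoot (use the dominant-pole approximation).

30.7%

Forward path: (30.9 + 1.7s)·3.6/(s(s+1.3)). The closed-loop characteristic equation is s² + (1.3 + 3.6·1.7)s + 3.6·30.9 = 0.
That is s² + 7.42s + 111.2 = 0, so ω_n = 10.55 rad/s and ζ = 7.42/(2·10.55) = 0.3518.
%OS = 100·exp(−πζ/√(1−ζ²)) = 30.7%.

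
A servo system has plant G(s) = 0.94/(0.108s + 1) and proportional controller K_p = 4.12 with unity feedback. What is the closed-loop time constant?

τ = 0.0222 s

Closed loop: T(s) = K_p·G/(1+K_p·G) = 3.873/(0.108s + 1 + 3.873), with pole at s = −(1 + 3.873)/0.108 = −45.12.
Closed-loop time constant τ = 1/45.12 = 0.0222 s.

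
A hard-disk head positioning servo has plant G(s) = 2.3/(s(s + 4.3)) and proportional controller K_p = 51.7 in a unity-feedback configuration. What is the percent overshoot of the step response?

53.2%

Closed-loop characteristic equation: s² + 4.3s + 118.9 = 0, so ω_n = 10.9 rad/s and ζ = 4.3/(2·10.9) = 0.1972.
%OS = 100·exp(−πζ/√(1−ζ²)) = 100·exp(−π·0.1972/√0.9611) = 53.2%.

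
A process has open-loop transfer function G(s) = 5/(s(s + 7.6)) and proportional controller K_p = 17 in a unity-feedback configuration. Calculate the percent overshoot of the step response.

Closed-loop characteristic equation: s² + 7.6s + 85 = 0, so ω_n = 9.22 rad/s and ζ = 7.6/(2·9.22) = 0.4122.
%OS = 100·exp(−πζ/√(1−ζ²)) = 100·exp(−π·0.4122/√0.8301) = 24.1%.

24.1%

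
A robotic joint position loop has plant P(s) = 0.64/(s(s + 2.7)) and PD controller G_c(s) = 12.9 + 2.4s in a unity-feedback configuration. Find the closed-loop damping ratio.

ζ = 0.737

Forward path: (12.9 + 2.4s)·0.64/(s(s+2.7)). The closed-loop characteristic equation is s² + (2.7 + 0.64·2.4)s + 0.64·12.9 = 0.
That is s² + 4.236s + 8.256 = 0, so ω_n = 2.873 rad/s and ζ = 4.236/(2·2.873) = 0.7371.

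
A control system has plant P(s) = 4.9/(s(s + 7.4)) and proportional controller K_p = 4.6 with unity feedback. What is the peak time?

The closed-loop denominator s² + 7.4s + 22.54 gives ω_n = √22.54 = 4.748 and ζ = 7.4/(2ω_n) = 0.7793.
Damped frequency ω_d = ω_n√(1−ζ²) = 2.975 rad/s, so peak time T_p = π/ω_d = 1.06 s.

T_p = 1.06 s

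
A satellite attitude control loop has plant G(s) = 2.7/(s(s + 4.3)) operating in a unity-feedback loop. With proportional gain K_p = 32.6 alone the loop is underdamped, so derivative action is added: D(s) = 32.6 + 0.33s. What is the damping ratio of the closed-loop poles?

Forward path: (32.6 + 0.33s)·2.7/(s(s+4.3)). The closed-loop characteristic equation is s² + (4.3 + 2.7·0.33)s + 2.7·32.6 = 0.
That is s² + 5.191s + 88.02 = 0, so ω_n = 9.382 rad/s and ζ = 5.191/(2·9.382) = 0.2766.

ζ = 0.277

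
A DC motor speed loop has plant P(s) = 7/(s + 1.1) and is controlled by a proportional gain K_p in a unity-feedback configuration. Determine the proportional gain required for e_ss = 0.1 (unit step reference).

K_p = 1.41

The loop is type 0, so e_ss(step) = 1/(1 + K_pos) with K_pos = K_p·P(0).
P(0) = 6.364. Require 1/(1 + K_p·6.364) = 0.1, so 1 + 6.364·K_p = 10.
K_p = (10 − 1)/6.364 = 1.41.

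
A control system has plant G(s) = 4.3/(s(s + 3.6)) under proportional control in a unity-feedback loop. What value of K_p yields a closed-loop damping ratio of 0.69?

Closed-loop characteristic equation: s² + 3.6s + K_p·4.3 = 0.
So ω_n = √(4.3K_p) and 2ζω_n = 3.6, giving ζ = 3.6/(2√(4.3K_p)).
Setting ζ = 0.69: √(4.3K_p) = 3.6/(2·0.69) = 2.609, so K_p = 6.805/4.3 = 1.58.

K_p = 1.58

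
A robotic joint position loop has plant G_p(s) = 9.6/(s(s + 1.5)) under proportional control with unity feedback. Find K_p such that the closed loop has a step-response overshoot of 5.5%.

K_p = 0.127

From %OS = 100·exp(−πζ/√(1−ζ²)) = 5.5%, ζ = −ln(0.055)/√(π²+ln²(0.055)) = 0.6783.
Characteristic equation s² + 1.5s + 9.6K_p = 0 gives ζ = 1.5/(2√(9.6K_p)).
Setting ζ = 0.6783: √(9.6K_p) = 1.5/(2·0.6783) = 1.106, so K_p = 1.222/9.6 = 0.127.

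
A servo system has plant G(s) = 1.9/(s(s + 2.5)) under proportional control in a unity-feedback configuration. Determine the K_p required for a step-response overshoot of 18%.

From %OS = 100·exp(−πζ/√(1−ζ²)) = 18%, ζ = −ln(0.18)/√(π²+ln²(0.18)) = 0.4791.
Characteristic equation s² + 2.5s + 1.9K_p = 0 gives ζ = 2.5/(2√(1.9K_p)).
Setting ζ = 0.4791: √(1.9K_p) = 2.5/(2·0.4791) = 2.609, so K_p = 6.807/1.9 = 3.58.

K_p = 3.58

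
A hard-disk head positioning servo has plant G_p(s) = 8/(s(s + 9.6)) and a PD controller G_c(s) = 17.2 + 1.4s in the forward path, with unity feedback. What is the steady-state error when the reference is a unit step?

0

The open loop G_c(s)G_p(s) has a pole at the origin (type 1), so the static position error constant is infinite and e_ss = 1/(1+∞) = 0.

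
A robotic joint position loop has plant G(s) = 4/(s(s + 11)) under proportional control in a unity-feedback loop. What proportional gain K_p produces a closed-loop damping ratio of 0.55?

K_p = 25

Closed-loop characteristic equation: s² + 11s + K_p·4 = 0.
So ω_n = √(4K_p) and 2ζω_n = 11, giving ζ = 11/(2√(4K_p)).
Setting ζ = 0.55: √(4K_p) = 11/(2·0.55) = 10, so K_p = 100/4 = 25.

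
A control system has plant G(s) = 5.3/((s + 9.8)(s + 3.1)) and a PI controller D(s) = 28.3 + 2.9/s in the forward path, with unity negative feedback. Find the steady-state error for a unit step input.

0

The open loop D(s)G(s) has a pole at the origin (type 1), so the static position error constant is infinite and e_ss = 1/(1+∞) = 0.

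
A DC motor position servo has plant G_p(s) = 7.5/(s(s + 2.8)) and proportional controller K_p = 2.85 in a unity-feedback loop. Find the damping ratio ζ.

With unity feedback the closed-loop characteristic equation is s² + 2.8s + 2.85·7.5 = s² + 2.8s + 21.38 = 0.
Matching s² + 2ζω_n s + ω_n²: ω_n = √21.38 = 4.623 rad/s and 2ζω_n = 2.8, so ζ = 2.8/(2·4.623) = 0.303.

ζ = 0.303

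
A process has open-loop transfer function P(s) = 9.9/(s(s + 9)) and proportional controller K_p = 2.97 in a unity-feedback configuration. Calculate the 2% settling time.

T_s ≈ 0.889 s

Closed-loop characteristic equation: s² + 9s + 29.4 = 0, so ω_n = 5.422 rad/s and ζ = 9/(2·5.422) = 0.8299.
2% settling time T_s ≈ 4/(ζω_n) = 4/4.5 = 0.889 s.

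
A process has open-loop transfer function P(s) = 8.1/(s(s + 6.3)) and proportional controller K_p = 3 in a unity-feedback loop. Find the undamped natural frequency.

ω_n = 4.93 rad/s

1 + K_p·P(s) = 0 gives s² + 6.3s + 24.3 = 0.
Matching s² + 2ζω_n s + ω_n²: ω_n = √24.3 = 4.93 rad/s and 2ζω_n = 6.3, so ζ = 6.3/(2·4.93) = 0.639.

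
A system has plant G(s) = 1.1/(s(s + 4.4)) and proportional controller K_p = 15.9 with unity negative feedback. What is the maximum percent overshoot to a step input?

14.3%

The closed-loop denominator s² + 4.4s + 17.49 gives ω_n = √17.49 = 4.182 and ζ = 4.4/(2ω_n) = 0.5261.
%OS = 100·exp(−πζ/√(1−ζ²)) = 100·exp(−π·0.5261/√0.7233) = 14.3%.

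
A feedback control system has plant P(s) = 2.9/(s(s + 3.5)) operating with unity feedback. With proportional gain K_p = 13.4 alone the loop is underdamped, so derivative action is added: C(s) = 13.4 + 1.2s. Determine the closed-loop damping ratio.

Forward path: (13.4 + 1.2s)·2.9/(s(s+3.5)). The closed-loop characteristic equation is s² + (3.5 + 2.9·1.2)s + 2.9·13.4 = 0.
That is s² + 6.98s + 38.86 = 0, so ω_n = 6.234 rad/s and ζ = 6.98/(2·6.234) = 0.5599.

ζ = 0.56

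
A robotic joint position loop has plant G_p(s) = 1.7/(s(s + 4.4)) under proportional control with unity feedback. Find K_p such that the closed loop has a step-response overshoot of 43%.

From %OS = 100·exp(−πζ/√(1−ζ²)) = 43%, ζ = −ln(0.43)/√(π²+ln²(0.43)) = 0.2594.
Characteristic equation s² + 4.4s + 1.7K_p = 0 gives ζ = 4.4/(2√(1.7K_p)).
Setting ζ = 0.2594: √(1.7K_p) = 4.4/(2·0.2594) = 8.48, so K_p = 71.9/1.7 = 42.3.

K_p = 42.3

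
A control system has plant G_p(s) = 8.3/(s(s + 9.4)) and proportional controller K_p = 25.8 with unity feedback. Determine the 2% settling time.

T_s ≈ 0.851 s

Closed-loop characteristic equation: s² + 9.4s + 214.1 = 0, so ω_n = 14.63 rad/s and ζ = 9.4/(2·14.63) = 0.3212.
2% settling time T_s ≈ 4/(ζω_n) = 4/4.7 = 0.851 s.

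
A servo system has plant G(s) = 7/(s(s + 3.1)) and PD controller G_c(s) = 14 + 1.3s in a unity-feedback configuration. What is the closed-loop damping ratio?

ζ = 0.616

Forward path: (14 + 1.3s)·7/(s(s+3.1)). The closed-loop characteristic equation is s² + (3.1 + 7·1.3)s + 7·14 = 0.
That is s² + 12.2s + 98 = 0, so ω_n = 9.899 rad/s and ζ = 12.2/(2·9.899) = 0.6162.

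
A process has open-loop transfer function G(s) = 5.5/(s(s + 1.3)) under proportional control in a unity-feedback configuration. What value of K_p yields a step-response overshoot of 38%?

From %OS = 100·exp(−πζ/√(1−ζ²)) = 38%, ζ = −ln(0.38)/√(π²+ln²(0.38)) = 0.2943.
Characteristic equation s² + 1.3s + 5.5K_p = 0 gives ζ = 1.3/(2√(5.5K_p)).
Setting ζ = 0.2943: √(5.5K_p) = 1.3/(2·0.2943) = 2.208, so K_p = 4.876/5.5 = 0.887.

K_p = 0.887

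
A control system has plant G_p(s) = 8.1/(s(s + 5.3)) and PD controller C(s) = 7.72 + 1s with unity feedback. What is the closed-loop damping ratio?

ζ = 0.847

Forward path: (7.72 + 1s)·8.1/(s(s+5.3)). The closed-loop characteristic equation is s² + (5.3 + 8.1·1)s + 8.1·7.72 = 0.
That is s² + 13.4s + 62.53 = 0, so ω_n = 7.908 rad/s and ζ = 13.4/(2·7.908) = 0.8473.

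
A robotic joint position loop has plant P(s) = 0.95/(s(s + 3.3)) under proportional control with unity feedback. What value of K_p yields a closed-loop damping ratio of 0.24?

Closed-loop characteristic equation: s² + 3.3s + K_p·0.95 = 0.
So ω_n = √(0.95K_p) and 2ζω_n = 3.3, giving ζ = 3.3/(2√(0.95K_p)).
Setting ζ = 0.24: √(0.95K_p) = 3.3/(2·0.24) = 6.875, so K_p = 47.27/0.95 = 49.8.

K_p = 49.8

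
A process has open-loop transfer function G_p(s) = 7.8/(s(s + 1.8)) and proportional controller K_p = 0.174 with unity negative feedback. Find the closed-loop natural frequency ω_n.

With unity feedback the closed-loop characteristic equation is s² + 1.8s + 0.174·7.8 = s² + 1.8s + 1.357 = 0.
So ω_n² = 1.357 ⇒ ω_n = 1.165 rad/s, and ζ = 1.8/(2ω_n) = 0.773.

ω_n = 1.16 rad/s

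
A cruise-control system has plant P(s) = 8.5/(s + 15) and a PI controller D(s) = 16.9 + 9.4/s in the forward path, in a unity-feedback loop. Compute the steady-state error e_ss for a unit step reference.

The open loop D(s)P(s) has a pole at the origin (type 1), so the static position error constant is infinite and e_ss = 1/(1+∞) = 0.

0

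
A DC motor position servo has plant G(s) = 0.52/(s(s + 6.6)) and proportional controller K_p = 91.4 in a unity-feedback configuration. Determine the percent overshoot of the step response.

18%

Closed-loop characteristic equation: s² + 6.6s + 47.53 = 0, so ω_n = 6.894 rad/s and ζ = 6.6/(2·6.894) = 0.4787.
%OS = 100·exp(−πζ/√(1−ζ²)) = 100·exp(−π·0.4787/√0.7709) = 18%.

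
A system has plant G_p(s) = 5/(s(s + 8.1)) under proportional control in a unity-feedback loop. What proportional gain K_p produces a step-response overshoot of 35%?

K_p = 32.7

From %OS = 100·exp(−πζ/√(1−ζ²)) = 35%, ζ = −ln(0.35)/√(π²+ln²(0.35)) = 0.3169.
Characteristic equation s² + 8.1s + 5K_p = 0 gives ζ = 8.1/(2√(5K_p)).
Setting ζ = 0.3169: √(5K_p) = 8.1/(2·0.3169) = 12.78, so K_p = 163.3/5 = 32.7.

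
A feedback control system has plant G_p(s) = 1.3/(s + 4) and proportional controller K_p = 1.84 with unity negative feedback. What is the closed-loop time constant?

Closed-loop transfer function: T(s) = K_p·G_p(s)/(1 + K_p·G_p(s)) = 2.392/(s + 4 + 2.392) = 2.392/(s + 6.392).
Time constant τ = 1/6.392 = 0.156 s.

τ = 0.156 s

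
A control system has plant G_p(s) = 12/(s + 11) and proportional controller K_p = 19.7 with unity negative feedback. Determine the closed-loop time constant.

τ = 0.00404 s

Closed-loop transfer function: T(s) = K_p·G_p(s)/(1 + K_p·G_p(s)) = 236.4/(s + 11 + 236.4) = 236.4/(s + 247.4).
Time constant τ = 1/247.4 = 0.00404 s.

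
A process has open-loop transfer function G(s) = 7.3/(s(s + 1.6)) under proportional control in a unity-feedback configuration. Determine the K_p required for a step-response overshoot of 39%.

From %OS = 100·exp(−πζ/√(1−ζ²)) = 39%, ζ = −ln(0.39)/√(π²+ln²(0.39)) = 0.2871.
Characteristic equation s² + 1.6s + 7.3K_p = 0 gives ζ = 1.6/(2√(7.3K_p)).
Setting ζ = 0.2871: √(7.3K_p) = 1.6/(2·0.2871) = 2.786, so K_p = 7.764/7.3 = 1.06.

K_p = 1.06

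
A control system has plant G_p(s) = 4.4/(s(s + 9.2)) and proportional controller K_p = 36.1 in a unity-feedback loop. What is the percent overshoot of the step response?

Closed-loop characteristic equation: s² + 9.2s + 158.8 = 0, so ω_n = 12.6 rad/s and ζ = 9.2/(2·12.6) = 0.365.
%OS = 100·exp(−πζ/√(1−ζ²)) = 100·exp(−π·0.365/√0.8668) = 29.2%.

29.2%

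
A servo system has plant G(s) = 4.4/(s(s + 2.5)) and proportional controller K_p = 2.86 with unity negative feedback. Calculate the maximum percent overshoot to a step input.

Closed-loop characteristic equation: s² + 2.5s + 12.58 = 0, so ω_n = 3.547 rad/s and ζ = 2.5/(2·3.547) = 0.3524.
%OS = 100·exp(−πζ/√(1−ζ²)) = 100·exp(−π·0.3524/√0.8758) = 30.6%.

30.6%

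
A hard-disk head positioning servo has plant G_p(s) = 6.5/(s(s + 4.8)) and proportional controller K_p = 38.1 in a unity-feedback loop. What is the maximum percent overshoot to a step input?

61.6%

The closed-loop denominator s² + 4.8s + 247.7 gives ω_n = √247.7 = 15.74 and ζ = 4.8/(2ω_n) = 0.1525.
%OS = 100·exp(−πζ/√(1−ζ²)) = 100·exp(−π·0.1525/√0.9767) = 61.6%.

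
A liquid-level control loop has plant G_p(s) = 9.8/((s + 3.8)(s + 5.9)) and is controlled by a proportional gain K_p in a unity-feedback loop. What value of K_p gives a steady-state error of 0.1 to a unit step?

K_p = 20.6

Steady-state error for a unit step on this type-0 loop is 1/(1 + K_p·G_p(0)).
G_p(0) = 0.4371. Require 1/(1 + K_p·0.4371) = 0.1, so 1 + 0.4371·K_p = 10.
K_p = (10 − 1)/0.4371 = 20.6.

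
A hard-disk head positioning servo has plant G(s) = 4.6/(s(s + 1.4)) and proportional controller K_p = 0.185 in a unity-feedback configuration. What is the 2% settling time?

The closed-loop denominator s² + 1.4s + 0.851 gives ω_n = √0.851 = 0.9225 and ζ = 1.4/(2ω_n) = 0.7588.
2% settling time T_s ≈ 4/(ζω_n) = 4/0.7 = 5.71 s.

T_s ≈ 5.71 s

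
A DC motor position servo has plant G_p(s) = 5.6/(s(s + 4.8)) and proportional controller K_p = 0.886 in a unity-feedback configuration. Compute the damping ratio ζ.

ζ = 1.08

The closed-loop denominator is s(s+4.8) + 0.886·5.6 = s² + 4.8s + 4.962.
So ω_n² = 4.962 ⇒ ω_n = 2.227 rad/s, and ζ = 4.8/(2ω_n) = 1.08.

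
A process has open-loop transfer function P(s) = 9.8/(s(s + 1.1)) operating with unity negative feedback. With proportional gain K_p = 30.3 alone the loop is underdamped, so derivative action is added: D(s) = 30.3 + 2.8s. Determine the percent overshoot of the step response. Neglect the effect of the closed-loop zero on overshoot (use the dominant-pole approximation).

0.965%

Forward path: (30.3 + 2.8s)·9.8/(s(s+1.1)). The closed-loop characteristic equation is s² + (1.1 + 9.8·2.8)s + 9.8·30.3 = 0.
That is s² + 28.54s + 296.9 = 0, so ω_n = 17.23 rad/s and ζ = 28.54/(2·17.23) = 0.8281.
%OS = 100·exp(−πζ/√(1−ζ²)) = 0.965%.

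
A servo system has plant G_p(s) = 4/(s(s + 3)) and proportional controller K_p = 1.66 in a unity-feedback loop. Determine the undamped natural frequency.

With unity feedback the closed-loop characteristic equation is s² + 3s + 1.66·4 = s² + 3s + 6.64 = 0.
So ω_n² = 6.64 ⇒ ω_n = 2.577 rad/s, and ζ = 3/(2ω_n) = 0.582.

ω_n = 2.58 rad/s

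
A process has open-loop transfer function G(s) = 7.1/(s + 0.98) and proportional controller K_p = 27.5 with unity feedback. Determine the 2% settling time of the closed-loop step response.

T_s ≈ 0.0204 s

Closed-loop transfer function: T(s) = K_p·G(s)/(1 + K_p·G(s)) = 195.2/(s + 0.98 + 195.2) = 195.2/(s + 196.2).
Time constant τ = 1/196.2 = 0.005096 s, so the 2% settling time is about 4τ = 0.0204 s.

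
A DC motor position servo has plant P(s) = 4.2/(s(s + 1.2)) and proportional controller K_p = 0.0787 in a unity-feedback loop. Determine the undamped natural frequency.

ω_n = 0.575 rad/s

With unity feedback the closed-loop characteristic equation is s² + 1.2s + 0.0787·4.2 = s² + 1.2s + 0.3305 = 0.
Matching s² + 2ζω_n s + ω_n²: ω_n = √0.3305 = 0.5749 rad/s and 2ζω_n = 1.2, so ζ = 1.2/(2·0.5749) = 1.04.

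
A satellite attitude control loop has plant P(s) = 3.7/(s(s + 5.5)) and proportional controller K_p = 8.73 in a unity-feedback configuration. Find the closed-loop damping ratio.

ζ = 0.484

1 + K_p·P(s) = 0 gives s² + 5.5s + 32.3 = 0.
So ω_n² = 32.3 ⇒ ω_n = 5.683 rad/s, and ζ = 5.5/(2ω_n) = 0.484.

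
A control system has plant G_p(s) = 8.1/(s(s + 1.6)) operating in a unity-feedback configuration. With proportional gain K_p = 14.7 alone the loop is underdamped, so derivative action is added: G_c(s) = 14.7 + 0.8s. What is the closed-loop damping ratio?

ζ = 0.37

Forward path: (14.7 + 0.8s)·8.1/(s(s+1.6)). The closed-loop characteristic equation is s² + (1.6 + 8.1·0.8)s + 8.1·14.7 = 0.
That is s² + 8.08s + 119.1 = 0, so ω_n = 10.91 rad/s and ζ = 8.08/(2·10.91) = 0.3702.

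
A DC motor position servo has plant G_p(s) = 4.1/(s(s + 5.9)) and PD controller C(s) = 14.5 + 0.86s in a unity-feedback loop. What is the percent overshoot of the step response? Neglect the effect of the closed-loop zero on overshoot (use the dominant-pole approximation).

Forward path: (14.5 + 0.86s)·4.1/(s(s+5.9)). The closed-loop characteristic equation is s² + (5.9 + 4.1·0.86)s + 4.1·14.5 = 0.
That is s² + 9.426s + 59.45 = 0, so ω_n = 7.71 rad/s and ζ = 9.426/(2·7.71) = 0.6113.
%OS = 100·exp(−πζ/√(1−ζ²)) = 8.84%.

8.84%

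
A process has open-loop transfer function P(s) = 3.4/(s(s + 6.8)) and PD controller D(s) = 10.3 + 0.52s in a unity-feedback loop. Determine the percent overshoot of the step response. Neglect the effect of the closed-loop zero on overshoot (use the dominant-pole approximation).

Forward path: (10.3 + 0.52s)·3.4/(s(s+6.8)). The closed-loop characteristic equation is s² + (6.8 + 3.4·0.52)s + 3.4·10.3 = 0.
That is s² + 8.568s + 35.02 = 0, so ω_n = 5.918 rad/s and ζ = 8.568/(2·5.918) = 0.7239.
%OS = 100·exp(−πζ/√(1−ζ²)) = 3.7%.

3.7%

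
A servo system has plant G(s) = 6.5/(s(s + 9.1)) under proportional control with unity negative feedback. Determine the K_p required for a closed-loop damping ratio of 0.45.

K_p = 15.7

Closed-loop characteristic equation: s² + 9.1s + K_p·6.5 = 0.
So ω_n = √(6.5K_p) and 2ζω_n = 9.1, giving ζ = 9.1/(2√(6.5K_p)).
Setting ζ = 0.45: √(6.5K_p) = 9.1/(2·0.45) = 10.11, so K_p = 102.2/6.5 = 15.7.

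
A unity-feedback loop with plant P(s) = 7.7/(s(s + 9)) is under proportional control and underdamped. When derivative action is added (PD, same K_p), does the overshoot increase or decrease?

decrease

The derivative term adds K·K_d to the s-coefficient of the characteristic equation, raising 2ζω_n while ω_n is unchanged; ζ increases, so overshoot decreases.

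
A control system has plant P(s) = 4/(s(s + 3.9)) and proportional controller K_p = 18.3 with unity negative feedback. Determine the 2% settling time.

T_s ≈ 2.05 s

The closed-loop denominator s² + 3.9s + 73.2 gives ω_n = √73.2 = 8.556 and ζ = 3.9/(2ω_n) = 0.2279.
2% settling time T_s ≈ 4/(ζω_n) = 4/1.95 = 2.05 s.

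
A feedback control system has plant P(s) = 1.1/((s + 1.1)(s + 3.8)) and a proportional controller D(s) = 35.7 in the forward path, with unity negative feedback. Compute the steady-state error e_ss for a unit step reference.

The loop is type 0. Static position error constant K_pos = D(0)·P(0) = 35.7·0.2632 = 9.395.
Steady-state error to a unit step: e_ss = 1/(1+K_pos) = 1/10.39 = 0.0962.

0.0962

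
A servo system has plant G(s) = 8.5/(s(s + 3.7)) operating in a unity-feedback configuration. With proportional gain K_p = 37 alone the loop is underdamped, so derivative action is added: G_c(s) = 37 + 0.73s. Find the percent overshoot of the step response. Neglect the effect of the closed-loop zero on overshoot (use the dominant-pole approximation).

Forward path: (37 + 0.73s)·8.5/(s(s+3.7)). The closed-loop characteristic equation is s² + (3.7 + 8.5·0.73)s + 8.5·37 = 0.
That is s² + 9.905s + 314.5 = 0, so ω_n = 17.73 rad/s and ζ = 9.905/(2·17.73) = 0.2793.
%OS = 100·exp(−πζ/√(1−ζ²)) = 40.1%.

40.1%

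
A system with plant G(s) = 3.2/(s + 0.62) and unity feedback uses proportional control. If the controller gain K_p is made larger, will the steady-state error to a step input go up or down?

decrease

The position error constant K_pos = K_p·G(0) grows with K_p, and e_ss = 1/(1+K_pos) falls.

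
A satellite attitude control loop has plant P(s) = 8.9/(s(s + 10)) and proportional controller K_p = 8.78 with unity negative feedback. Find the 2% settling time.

From 1 + K_pP(s) = 0: s² + 10s + 78.14 = 0 ⇒ ω_n = 8.84, ζ = 0.5656.
2% settling time T_s ≈ 4/(ζω_n) = 4/5 = 0.8 s.

T_s ≈ 0.8 s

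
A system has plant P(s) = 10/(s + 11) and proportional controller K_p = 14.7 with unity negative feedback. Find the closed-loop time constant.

τ = 0.00633 s

Closed-loop transfer function: T(s) = K_p·P(s)/(1 + K_p·P(s)) = 147/(s + 11 + 147) = 147/(s + 158).
Time constant τ = 1/158 = 0.00633 s.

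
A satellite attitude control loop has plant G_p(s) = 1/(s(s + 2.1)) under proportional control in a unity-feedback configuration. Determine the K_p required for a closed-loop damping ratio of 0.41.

Closed-loop characteristic equation: s² + 2.1s + K_p·1 = 0.
So ω_n = √(1K_p) and 2ζω_n = 2.1, giving ζ = 2.1/(2√(1K_p)).
Setting ζ = 0.41: √(1K_p) = 2.1/(2·0.41) = 2.561, so K_p = 6.559/1 = 6.56.

K_p = 6.56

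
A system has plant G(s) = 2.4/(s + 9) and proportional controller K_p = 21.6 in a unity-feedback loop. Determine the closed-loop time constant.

τ = 0.0164 s

Closed-loop transfer function: T(s) = K_p·G(s)/(1 + K_p·G(s)) = 51.84/(s + 9 + 51.84) = 51.84/(s + 60.84).
Time constant τ = 1/60.84 = 0.0164 s.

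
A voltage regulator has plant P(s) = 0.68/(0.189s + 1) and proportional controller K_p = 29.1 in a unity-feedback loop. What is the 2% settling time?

Closed loop: T(s) = K_p·P/(1+K_p·P) = 19.79/(0.189s + 1 + 19.79), with pole at s = −(1 + 19.79)/0.189 = −110.
τ = 1/110 = 0.009092 s, so 2% settling time ≈ 4τ = 0.0364 s.

T_s ≈ 0.0364 s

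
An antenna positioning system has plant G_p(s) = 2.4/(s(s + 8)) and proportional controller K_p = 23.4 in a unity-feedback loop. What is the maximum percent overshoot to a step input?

13.8%

From 1 + K_pG_p(s) = 0: s² + 8s + 56.16 = 0 ⇒ ω_n = 7.494, ζ = 0.5338.
%OS = 100·exp(−πζ/√(1−ζ²)) = 100·exp(−π·0.5338/√0.7151) = 13.8%.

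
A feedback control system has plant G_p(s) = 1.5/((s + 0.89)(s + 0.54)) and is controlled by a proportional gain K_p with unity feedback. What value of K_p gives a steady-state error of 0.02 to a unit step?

The loop is type 0, so e_ss(step) = 1/(1 + K_pos) with K_pos = K_p·G_p(0).
G_p(0) = 3.121. Require 1/(1 + K_p·3.121) = 0.02, so 1 + 3.121·K_p = 50.
K_p = (50 − 1)/3.121 = 15.7.

K_p = 15.7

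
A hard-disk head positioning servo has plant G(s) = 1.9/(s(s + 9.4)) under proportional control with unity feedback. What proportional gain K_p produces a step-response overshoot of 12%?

K_p = 37.2

From %OS = 100·exp(−πζ/√(1−ζ²)) = 12%, ζ = −ln(0.12)/√(π²+ln²(0.12)) = 0.5594.
Characteristic equation s² + 9.4s + 1.9K_p = 0 gives ζ = 9.4/(2√(1.9K_p)).
Setting ζ = 0.5594: √(1.9K_p) = 9.4/(2·0.5594) = 8.402, so K_p = 70.59/1.9 = 37.2.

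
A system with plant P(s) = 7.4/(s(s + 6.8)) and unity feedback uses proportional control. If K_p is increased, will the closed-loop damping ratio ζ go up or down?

ζ = 6.8/(2√(7.4K_p)); increasing K_p raises the denominator, so ζ falls.

decrease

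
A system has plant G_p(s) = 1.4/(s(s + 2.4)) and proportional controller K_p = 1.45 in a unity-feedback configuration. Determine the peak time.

T_p = 4.09 s

From 1 + K_pG_p(s) = 0: s² + 2.4s + 2.03 = 0 ⇒ ω_n = 1.425, ζ = 0.8422.
Damped frequency ω_d = ω_n√(1−ζ²) = 0.7681 rad/s, so peak time T_p = π/ω_d = 4.09 s.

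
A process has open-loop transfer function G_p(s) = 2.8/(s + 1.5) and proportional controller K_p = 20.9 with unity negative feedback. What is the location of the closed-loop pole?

s = -60.02

Closed-loop transfer function: T(s) = K_p·G_p(s)/(1 + K_p·G_p(s)) = 58.52/(s + 1.5 + 58.52) = 58.52/(s + 60.02).
The closed-loop pole is at s = −60.02.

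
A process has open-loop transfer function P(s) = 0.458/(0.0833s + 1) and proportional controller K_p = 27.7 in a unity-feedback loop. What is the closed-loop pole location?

s = -164.3

Closed loop: T(s) = K_p·P/(1+K_p·P) = 12.69/(0.0833s + 1 + 12.69), with pole at s = −(1 + 12.69)/0.0833 = −164.3.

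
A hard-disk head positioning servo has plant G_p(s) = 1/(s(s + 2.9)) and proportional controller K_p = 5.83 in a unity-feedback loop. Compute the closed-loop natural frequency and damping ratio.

ω_n = 2.41 rad/s, ζ = 0.601

The closed-loop denominator is s(s+2.9) + 5.83·1 = s² + 2.9s + 5.83.
Matching s² + 2ζω_n s + ω_n²: ω_n = √5.83 = 2.415 rad/s and 2ζω_n = 2.9, so ζ = 2.9/(2·2.415) = 0.601.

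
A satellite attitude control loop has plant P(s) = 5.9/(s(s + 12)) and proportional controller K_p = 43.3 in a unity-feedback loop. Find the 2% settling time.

T_s ≈ 0.667 s

From 1 + K_pP(s) = 0: s² + 12s + 255.5 = 0 ⇒ ω_n = 15.98, ζ = 0.3754.
2% settling time T_s ≈ 4/(ζω_n) = 4/6 = 0.667 s.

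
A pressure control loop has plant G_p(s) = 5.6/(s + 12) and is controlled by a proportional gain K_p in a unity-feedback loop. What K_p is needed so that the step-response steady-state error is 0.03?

The loop is type 0, so e_ss(step) = 1/(1 + K_pos) with K_pos = K_p·G_p(0).
G_p(0) = 0.4667. Require 1/(1 + K_p·0.4667) = 0.03, so 1 + 0.4667·K_p = 33.33.
K_p = (33.33 − 1)/0.4667 = 69.3.

K_p = 69.3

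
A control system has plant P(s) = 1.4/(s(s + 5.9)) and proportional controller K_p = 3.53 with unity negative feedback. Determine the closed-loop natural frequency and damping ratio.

ω_n = 2.22 rad/s, ζ = 1.33

With unity feedback the closed-loop characteristic equation is s² + 5.9s + 3.53·1.4 = s² + 5.9s + 4.942 = 0.
So ω_n² = 4.942 ⇒ ω_n = 2.223 rad/s, and ζ = 5.9/(2ω_n) = 1.33.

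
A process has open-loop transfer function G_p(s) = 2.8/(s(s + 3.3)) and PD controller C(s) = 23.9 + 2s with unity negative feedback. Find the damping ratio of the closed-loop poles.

ζ = 0.544

Forward path: (23.9 + 2s)·2.8/(s(s+3.3)). The closed-loop characteristic equation is s² + (3.3 + 2.8·2)s + 2.8·23.9 = 0.
That is s² + 8.9s + 66.92 = 0, so ω_n = 8.18 rad/s and ζ = 8.9/(2·8.18) = 0.544.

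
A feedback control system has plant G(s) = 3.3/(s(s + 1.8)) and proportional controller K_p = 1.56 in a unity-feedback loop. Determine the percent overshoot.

25.7%

From 1 + K_pG(s) = 0: s² + 1.8s + 5.148 = 0 ⇒ ω_n = 2.269, ζ = 0.3967.
%OS = 100·exp(−πζ/√(1−ζ²)) = 100·exp(−π·0.3967/√0.8427) = 25.7%.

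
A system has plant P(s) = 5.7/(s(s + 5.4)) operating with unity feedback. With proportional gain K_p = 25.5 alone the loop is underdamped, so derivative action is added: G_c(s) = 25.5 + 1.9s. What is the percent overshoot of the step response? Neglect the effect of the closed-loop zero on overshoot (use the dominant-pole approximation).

5.73%

Forward path: (25.5 + 1.9s)·5.7/(s(s+5.4)). The closed-loop characteristic equation is s² + (5.4 + 5.7·1.9)s + 5.7·25.5 = 0.
That is s² + 16.23s + 145.3 = 0, so ω_n = 12.06 rad/s and ζ = 16.23/(2·12.06) = 0.6731.
%OS = 100·exp(−πζ/√(1−ζ²)) = 5.73%.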